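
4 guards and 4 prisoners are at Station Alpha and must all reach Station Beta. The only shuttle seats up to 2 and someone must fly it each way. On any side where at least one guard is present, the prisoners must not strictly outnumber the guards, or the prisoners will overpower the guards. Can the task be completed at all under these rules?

No

Following every safe sequence of crossings from the start, the most of the 8 that can be at Station Beta as the shuttle arrives there on crossings 1, 3, 5 is 2, 3, 4 respectively; the best ever achieved is 4 of 8.
From crossing 7 on, no configuration arises that was not already reachable earlier: only 11 distinct safe configurations (who is on which side, and where the shuttle is) can ever be reached, none of them has everyone across, and every continuation just revisits them. They are: 0 guards + 0 prisoners across (shuttle back at the start); 0 guards + 1 prisoner across (shuttle there); 0 guards + 1 prisoner across (shuttle back at the start); 0 guards + 2 prisoners across (shuttle there); 0 guards + 2 prisoners across (shuttle back at the start); 0 guards + 3 prisoners across (shuttle there); 0 guards + 3 prisoners across (shuttle back at the start); 0 guards + 4 prisoners across (shuttle there); 1 guard + 1 prisoner across (shuttle there); 1 guard + 1 prisoner across (shuttle back at the start); 2 guards + 2 prisoners across (shuttle there). So no valid plan exists.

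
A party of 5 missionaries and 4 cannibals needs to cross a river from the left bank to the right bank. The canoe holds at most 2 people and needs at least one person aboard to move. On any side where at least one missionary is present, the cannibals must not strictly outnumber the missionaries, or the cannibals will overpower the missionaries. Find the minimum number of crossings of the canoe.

Counting alone: each trip to the right bank takes at most 2 across and each return brings at least 1 back, so after t trips out (and t−1 returns) at most 2t − (t−1) of the 9 are across; that first reaches 9 at t = 8, so at least 15 crossings are needed.
The plan below uses exactly 15 crossings, so it is optimal:
1. 2 cannibals → the right bank.  (the left bank: 5M 2C; the right bank: 0M 2C)
2. 1 cannibal ← the left bank.  (the left bank: 5M 3C; the right bank: 0M 1C)
3. 2 cannibals → the right bank.  (the left bank: 5M 1C; the right bank: 0M 3C)
4. 1 cannibal ← the left bank.  (the left bank: 5M 2C; the right bank: 0M 2C)
5. 2 missionaries → the right bank.  (the left bank: 3M 2C; the right bank: 2M 2C)
6. 1 cannibal ← the left bank.  (the left bank: 3M 3C; the right bank: 2M 1C)
7. 1 missionary and 1 cannibal → the right bank.  (the left bank: 2M 2C; the right bank: 3M 2C)
8. 1 missionary ← the left bank.  (the left bank: 3M 2C; the right bank: 2M 2C)
9. 1 missionary and 1 cannibal → the right bank.  (the left bank: 2M 1C; the right bank: 3M 3C)
10. 1 cannibal ← the left bank.  (the left bank: 2M 2C; the right bank: 3M 2C)
11. 1 missionary and 1 cannibal → the right bank.  (the left bank: 1M 1C; the right bank: 4M 3C)
12. 1 missionary ← the left bank.  (the left bank: 2M 1C; the right bank: 3M 3C)
13. 1 missionary and 1 cannibal → the right bank.  (the left bank: 1M 0C; the right bank: 4M 4C)
14. 1 cannibal ← the left bank.  (the left bank: 1M 1C; the right bank: 4M 3C)
15. 1 missionary and 1 cannibal → the right bank.  (the left bank: 0M 0C; the right bank: 5M 4C)

15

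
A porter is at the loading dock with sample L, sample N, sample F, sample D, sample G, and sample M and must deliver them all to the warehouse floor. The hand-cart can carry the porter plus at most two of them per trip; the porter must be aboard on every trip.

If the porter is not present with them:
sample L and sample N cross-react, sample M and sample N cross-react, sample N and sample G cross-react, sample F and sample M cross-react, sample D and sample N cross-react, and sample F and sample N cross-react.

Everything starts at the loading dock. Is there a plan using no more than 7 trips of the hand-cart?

No

Counting alone: the porter can take at most 2 across per trip to the warehouse floor, so moving all 6 needs at least 3 loaded trips out, with a return between consecutive ones — at least 5 crossings.
The safety rule pushes this higher. Following every safe sequence of crossings, the most of the 6 that can be at the warehouse floor as the hand-cart arrives there on crossings 5, 7 is 4, 5 respectively — never all 6.
So the move cannot be finished within 7 crossings. (The shortest complete plan takes 9:)
1. Porter goes to the warehouse floor with sample F and sample N.  [the loading dock: sample D, sample G, sample L, sample M | the warehouse floor: sample F, sample N]
2. Porter goes back to the loading dock with sample N.  [the loading dock: sample D, sample G, sample L, sample M, sample N | the warehouse floor: sample F]
3. Porter goes to the warehouse floor with sample L and sample N.  [the loading dock: sample D, sample G, sample M | the warehouse floor: sample F, sample L, sample N]
4. Porter goes back to the loading dock with sample N.  [the loading dock: sample D, sample G, sample M, sample N | the warehouse floor: sample F, sample L]
5. Porter goes to the warehouse floor with sample D and sample N.  [the loading dock: sample G, sample M | the warehouse floor: sample D, sample F, sample L, sample N]
6. Porter goes back to the loading dock with sample N.  [the loading dock: sample G, sample M, sample N | the warehouse floor: sample D, sample F, sample L]
7. Porter goes to the warehouse floor with sample G and sample N.  [the loading dock: sample M | the warehouse floor: sample D, sample F, sample G, sample L, sample N]
8. Porter goes back to the loading dock with sample N.  [the loading dock: sample M, sample N | the warehouse floor: sample D, sample F, sample G, sample L]
9. Porter goes to the warehouse floor with sample M and sample N.  [the loading dock: — | the warehouse floor: sample D, sample F, sample G, sample L, sample M, sample N]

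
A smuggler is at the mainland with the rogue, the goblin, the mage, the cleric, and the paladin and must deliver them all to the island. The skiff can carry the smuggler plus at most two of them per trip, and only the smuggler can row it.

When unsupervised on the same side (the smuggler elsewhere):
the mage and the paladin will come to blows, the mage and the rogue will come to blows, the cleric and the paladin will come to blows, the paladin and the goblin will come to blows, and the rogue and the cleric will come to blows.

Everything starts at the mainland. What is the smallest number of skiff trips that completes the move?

Counting alone: the smuggler can take at most 2 across per trip to the island, so moving all 5 needs at least 3 loaded trips out, with a return between consecutive ones — at least 5 crossings.
The safety rule pushes this higher. Following every safe sequence of crossings, the most of the 5 that can be at the island as the skiff arrives there on crossing 5 is 4 — never all 5.
So no plan with fewer than 7 crossings exists, and this one achieves 7:
1. Smuggler goes to the island with the paladin and the rogue.  [the mainland: the cleric, the goblin, the mage | the island: the paladin, the rogue]
2. Smuggler goes back to the mainland alone.  [the mainland: the cleric, the goblin, the mage | the island: the paladin, the rogue]
3. Smuggler goes to the island with the goblin.  [the mainland: the cleric, the mage | the island: the goblin, the paladin, the rogue]
4. Smuggler goes back to the mainland with the paladin.  [the mainland: the cleric, the mage, the paladin | the island: the goblin, the rogue]
5. Smuggler goes to the island with the cleric and the mage.  [the mainland: the paladin | the island: the cleric, the goblin, the mage, the rogue]
6. Smuggler goes back to the mainland with the rogue.  [the mainland: the paladin, the rogue | the island: the cleric, the goblin, the mage]
7. Smuggler goes to the island with the paladin and the rogue.  [the mainland: — | the island: the cleric, the goblin, the mage, the paladin, the rogue]

7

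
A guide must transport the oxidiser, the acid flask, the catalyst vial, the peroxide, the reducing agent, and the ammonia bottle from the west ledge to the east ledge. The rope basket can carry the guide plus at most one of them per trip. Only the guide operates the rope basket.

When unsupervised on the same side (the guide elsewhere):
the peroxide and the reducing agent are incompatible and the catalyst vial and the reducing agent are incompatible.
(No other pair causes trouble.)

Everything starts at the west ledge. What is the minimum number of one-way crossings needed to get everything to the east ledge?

Counting alone: the guide can take at most 1 across per trip to the east ledge, so moving all 6 needs at least 6 loaded trips out, with a return between consecutive ones — at least 11 crossings.
The safety rule pushes this higher. Following every safe sequence of crossings, the most of the 6 that can be at the east ledge as the rope basket arrives there on crossing 11 is 5 — never all 6.
So no plan with fewer than 13 crossings exists, and this one achieves 13:
1. Guide goes to the east ledge with the reducing agent.
2. Guide goes back to the west ledge alone.
3. Guide goes to the east ledge with the oxidiser.
4. Guide goes back to the west ledge alone.
5. Guide goes to the east ledge with the acid flask.
6. Guide goes back to the west ledge alone.
7. Guide goes to the east ledge with the catalyst vial.
8. Guide goes back to the west ledge with the reducing agent.
9. Guide goes to the east ledge with the peroxide.
10. Guide goes back to the west ledge alone.
11. Guide goes to the east ledge with the ammonia bottle.
12. Guide goes back to the west ledge alone.
13. Guide goes to the east ledge with the reducing agent.

13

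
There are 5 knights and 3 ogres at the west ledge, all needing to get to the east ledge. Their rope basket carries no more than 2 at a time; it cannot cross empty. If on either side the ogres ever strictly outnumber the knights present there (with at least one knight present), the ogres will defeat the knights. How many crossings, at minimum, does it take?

Counting alone: each trip to the east ledge takes at most 2 across and each return brings at least 1 back, so after t trips out (and t−1 returns) at most 2t − (t−1) of the 8 are across; that first reaches 8 at t = 7, so at least 13 crossings are needed.
The plan below uses exactly 13 crossings, so it is optimal:
1. 2 ogres → the east ledge.  (the west ledge: 5K 1O; the east ledge: 0K 2O)
2. 1 ogre ← the west ledge.  (the west ledge: 5K 2O; the east ledge: 0K 1O)
3. 2 ogres → the east ledge.  (the west ledge: 5K 0O; the east ledge: 0K 3O)
4. 1 ogre ← the west ledge.  (the west ledge: 5K 1O; the east ledge: 0K 2O)
5. 2 knights → the east ledge.  (the west ledge: 3K 1O; the east ledge: 2K 2O)
6. 1 ogre ← the west ledge.  (the west ledge: 3K 2O; the east ledge: 2K 1O)
7. 1 knight and 1 ogre → the east ledge.  (the west ledge: 2K 1O; the east ledge: 3K 2O)
8. 1 ogre ← the west ledge.  (the west ledge: 2K 2O; the east ledge: 3K 1O)
9. 2 ogres → the east ledge.  (the west ledge: 2K 0O; the east ledge: 3K 3O)
10. 1 ogre ← the west ledge.  (the west ledge: 2K 1O; the east ledge: 3K 2O)
11. 1 knight and 1 ogre → the east ledge.  (the west ledge: 1K 0O; the east ledge: 4K 3O)
12. 1 ogre ← the west ledge.  (the west ledge: 1K 1O; the east ledge: 4K 2O)
13. 1 knight and 1 ogre → the east ledge.  (the west ledge: 0K 0O; the east ledge: 5K 3O)

13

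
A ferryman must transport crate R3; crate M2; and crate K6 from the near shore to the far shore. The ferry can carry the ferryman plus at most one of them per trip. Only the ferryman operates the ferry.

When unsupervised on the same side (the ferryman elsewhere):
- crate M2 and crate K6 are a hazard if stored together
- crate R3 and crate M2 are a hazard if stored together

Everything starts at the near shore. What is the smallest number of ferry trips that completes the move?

7

Counting alone: the ferryman can take at most 1 across per trip to the far shore, so moving all 3 needs at least 3 loaded trips out, with a return between consecutive ones — at least 5 crossings.
The safety rule pushes this higher. Following every safe sequence of crossings, the most of the 3 that can be at the far shore as the ferry arrives there on crossing 5 is 2 — never all 3.
So no plan with fewer than 7 crossings exists, and this one achieves 7:
1. Ferryman goes to the far shore with crate M2.
2. Ferryman goes back to the near shore alone.
3. Ferryman goes to the far shore with crate R3.
4. Ferryman goes back to the near shore with crate M2.
5. Ferryman goes to the far shore with crate K6.
6. Ferryman goes back to the near shore alone.
7. Ferryman goes to the far shore with crate M2.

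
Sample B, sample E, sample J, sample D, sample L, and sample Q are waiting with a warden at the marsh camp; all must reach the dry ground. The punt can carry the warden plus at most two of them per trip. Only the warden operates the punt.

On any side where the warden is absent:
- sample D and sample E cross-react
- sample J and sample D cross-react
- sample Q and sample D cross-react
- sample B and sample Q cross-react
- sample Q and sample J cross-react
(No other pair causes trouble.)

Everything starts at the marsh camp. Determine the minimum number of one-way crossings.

9

Counting alone: the warden can take at most 2 across per trip to the dry ground, so moving all 6 needs at least 3 loaded trips out, with a return between consecutive ones — at least 5 crossings.
The safety rule pushes this higher. Following every safe sequence of crossings, the most of the 6 that can be at the dry ground as the punt arrives there on crossings 5, 7 is 4, 5 respectively — never all 6.
So no plan with fewer than 9 crossings exists, and this one achieves 9:
1. Warden goes to the dry ground with sample D and sample Q.  [the marsh camp: sample B, sample E, sample J, sample L | the dry ground: sample D, sample Q]
2. Warden goes back to the marsh camp with sample D.  [the marsh camp: sample B, sample D, sample E, sample J, sample L | the dry ground: sample Q]
3. Warden goes to the dry ground with sample B and sample D.  [the marsh camp: sample E, sample J, sample L | the dry ground: sample B, sample D, sample Q]
4. Warden goes back to the marsh camp with sample Q.  [the marsh camp: sample E, sample J, sample L, sample Q | the dry ground: sample B, sample D]
5. Warden goes to the dry ground with sample E and sample J.  [the marsh camp: sample L, sample Q | the dry ground: sample B, sample D, sample E, sample J]
6. Warden goes back to the marsh camp with sample D.  [the marsh camp: sample D, sample L, sample Q | the dry ground: sample B, sample E, sample J]
7. Warden goes to the dry ground with sample D and sample L.  [the marsh camp: sample Q | the dry ground: sample B, sample D, sample E, sample J, sample L]
8. Warden goes back to the marsh camp with sample D.  [the marsh camp: sample D, sample Q | the dry ground: sample B, sample E, sample J, sample L]
9. Warden goes to the dry ground with sample D and sample Q.  [the marsh camp: — | the dry ground: sample B, sample D, sample E, sample J, sample L, sample Q]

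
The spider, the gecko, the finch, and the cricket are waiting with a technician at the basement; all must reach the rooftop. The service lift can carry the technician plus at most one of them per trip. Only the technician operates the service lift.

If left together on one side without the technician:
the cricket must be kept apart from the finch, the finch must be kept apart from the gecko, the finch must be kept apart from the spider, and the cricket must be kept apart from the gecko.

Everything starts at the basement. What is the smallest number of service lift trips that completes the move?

Whatever the first load, the items left behind include a forbidden pair without the technician. No opening move is safe, so no plan exists.

impossible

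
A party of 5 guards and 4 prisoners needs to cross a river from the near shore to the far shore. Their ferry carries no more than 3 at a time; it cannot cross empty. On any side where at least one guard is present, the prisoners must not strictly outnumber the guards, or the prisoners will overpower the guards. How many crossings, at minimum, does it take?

Counting alone: each trip to the far shore takes at most 3 across and each return brings at least 1 back, so after t trips out (and t−1 returns) at most 3t − (t−1) of the 9 are across; that first reaches 9 at t = 4, so at least 7 crossings are needed.
The plan below uses exactly 7 crossings, so it is optimal:
1. 3 prisoners → the far shore.  (the near shore: 5G 1P; the far shore: 0G 3P)
2. 1 prisoner ← the near shore.  (the near shore: 5G 2P; the far shore: 0G 2P)
3. 3 guards → the far shore.  (the near shore: 2G 2P; the far shore: 3G 2P)
4. 1 guard ← the near shore.  (the near shore: 3G 2P; the far shore: 2G 2P)
5. 2 guards and 1 prisoner → the far shore.  (the near shore: 1G 1P; the far shore: 4G 3P)
6. 1 guard ← the near shore.  (the near shore: 2G 1P; the far shore: 3G 3P)
7. 2 guards and 1 prisoner → the far shore.  (the near shore: 0G 0P; the far shore: 5G 4P)

7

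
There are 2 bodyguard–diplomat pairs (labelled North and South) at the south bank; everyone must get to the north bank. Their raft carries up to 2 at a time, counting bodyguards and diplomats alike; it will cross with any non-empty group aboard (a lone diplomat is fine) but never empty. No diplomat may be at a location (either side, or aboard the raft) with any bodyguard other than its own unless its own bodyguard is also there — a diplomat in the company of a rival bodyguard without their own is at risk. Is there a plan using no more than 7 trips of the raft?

Yes — this plan uses 5 crossings (≤ 7):
1. bodyguard North and diplomat North cross → the north bank.
2. bodyguard North crosses ← the south bank.
3. bodyguard North and bodyguard South cross → the north bank.
4. bodyguard South crosses ← the south bank.
5. bodyguard South and diplomat South cross → the north bank.

Yes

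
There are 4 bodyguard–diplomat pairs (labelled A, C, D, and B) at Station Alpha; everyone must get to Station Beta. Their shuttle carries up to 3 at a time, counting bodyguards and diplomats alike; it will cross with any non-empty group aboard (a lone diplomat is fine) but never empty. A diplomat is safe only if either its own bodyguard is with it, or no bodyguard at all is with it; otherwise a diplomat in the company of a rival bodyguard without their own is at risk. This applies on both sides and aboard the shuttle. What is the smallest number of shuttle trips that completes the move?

Counting alone: each trip to Station Beta takes at most 3 across and each return brings at least 1 back, so after t trips out (and t−1 returns) at most 3t − (t−1) of the 8 are across; that first reaches 8 at t = 4, so at least 7 crossings are needed.
The safety rule pushes this higher. Following every safe sequence of crossings, the most of the 8 that can be at Station Beta as the shuttle arrives there on crossing 7 is 7 — never all 8.
So no plan with fewer than 9 crossings exists, and this one achieves 9:
1. bodyguard A and diplomat A cross → Station Beta.
2. bodyguard A crosses ← Station Alpha.
3. bodyguard A, bodyguard C, and diplomat C cross → Station Beta.
4. bodyguard A and diplomat A cross ← Station Alpha.
5. bodyguard A, bodyguard B, and bodyguard D cross → Station Beta.
6. diplomat C crosses ← Station Alpha.
7. diplomat A and diplomat C cross → Station Beta.
8. diplomat A crosses ← Station Alpha.
9. diplomat A, diplomat B, and diplomat D cross → Station Beta.

9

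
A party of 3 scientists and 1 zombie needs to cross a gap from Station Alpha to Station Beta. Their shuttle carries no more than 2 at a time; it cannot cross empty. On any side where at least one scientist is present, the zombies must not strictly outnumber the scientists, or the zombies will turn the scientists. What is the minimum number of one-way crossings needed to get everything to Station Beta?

Counting alone: each trip to Station Beta takes at most 2 across and each return brings at least 1 back, so after t trips out (and t−1 returns) at most 2t − (t−1) of the 4 are across; that first reaches 4 at t = 3, so at least 5 crossings are needed.
The plan below uses exactly 5 crossings, so it is optimal:
1. 1 scientist and 1 zombie → Station Beta.  (Station Alpha: 2S 0Z; Station Beta: 1S 1Z)
2. 1 zombie ← Station Alpha.  (Station Alpha: 2S 1Z; Station Beta: 1S 0Z)
3. 1 scientist and 1 zombie → Station Beta.  (Station Alpha: 1S 0Z; Station Beta: 2S 1Z)
4. 1 zombie ← Station Alpha.  (Station Alpha: 1S 1Z; Station Beta: 2S 0Z)
5. 1 scientist and 1 zombie → Station Beta.  (Station Alpha: 0S 0Z; Station Beta: 3S 1Z)

5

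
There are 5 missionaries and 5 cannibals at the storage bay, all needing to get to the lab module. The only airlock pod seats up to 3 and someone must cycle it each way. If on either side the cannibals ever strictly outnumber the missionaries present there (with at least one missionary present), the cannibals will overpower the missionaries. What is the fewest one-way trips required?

11

Counting alone: each trip to the lab module takes at most 3 across and each return brings at least 1 back, so after t trips out (and t−1 returns) at most 3t − (t−1) of the 10 are across; that first reaches 10 at t = 5, so at least 9 crossings are needed.
The safety rule pushes this higher. Following every safe sequence of crossings, the most of the 10 that can be at the lab module as the airlock pod arrives there on crossing 9 is 9 — never all 10.
So no plan with fewer than 11 crossings exists, and this one achieves 11:
1. 2 cannibals → the lab module.  (the storage bay: 5M 3C; the lab module: 0M 2C)
2. 1 cannibal ← the storage bay.  (the storage bay: 5M 4C; the lab module: 0M 1C)
3. 3 cannibals → the lab module.  (the storage bay: 5M 1C; the lab module: 0M 4C)
4. 1 cannibal ← the storage bay.  (the storage bay: 5M 2C; the lab module: 0M 3C)
5. 3 missionaries → the lab module.  (the storage bay: 2M 2C; the lab module: 3M 3C)
6. 1 missionary and 1 cannibal ← the storage bay.  (the storage bay: 3M 3C; the lab module: 2M 2C)
7. 3 missionaries → the lab module.  (the storage bay: 0M 3C; the lab module: 5M 2C)
8. 1 cannibal ← the storage bay.  (the storage bay: 0M 4C; the lab module: 5M 1C)
9. 2 cannibals → the lab module.  (the storage bay: 0M 2C; the lab module: 5M 3C)
10. 1 cannibal ← the storage bay.  (the storage bay: 0M 3C; the lab module: 5M 2C)
11. 3 cannibals → the lab module.  (the storage bay: 0M 0C; the lab module: 5M 5C)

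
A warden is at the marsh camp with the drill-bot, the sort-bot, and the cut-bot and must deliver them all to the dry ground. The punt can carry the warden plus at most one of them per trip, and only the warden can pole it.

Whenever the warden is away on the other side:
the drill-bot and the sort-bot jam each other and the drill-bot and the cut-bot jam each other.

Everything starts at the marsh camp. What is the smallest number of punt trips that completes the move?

7

Counting alone: the warden can take at most 1 across per trip to the dry ground, so moving all 3 needs at least 3 loaded trips out, with a return between consecutive ones — at least 5 crossings.
The safety rule pushes this higher. Following every safe sequence of crossings, the most of the 3 that can be at the dry ground as the punt arrives there on crossing 5 is 2 — never all 3.
So no plan with fewer than 7 crossings exists, and this one achieves 7:
1. Warden goes to the dry ground with the drill-bot.
2. Warden goes back to the marsh camp alone.
3. Warden goes to the dry ground with the sort-bot.
4. Warden goes back to the marsh camp with the drill-bot.
5. Warden goes to the dry ground with the cut-bot.
6. Warden goes back to the marsh camp alone.
7. Warden goes to the dry ground with the drill-bot.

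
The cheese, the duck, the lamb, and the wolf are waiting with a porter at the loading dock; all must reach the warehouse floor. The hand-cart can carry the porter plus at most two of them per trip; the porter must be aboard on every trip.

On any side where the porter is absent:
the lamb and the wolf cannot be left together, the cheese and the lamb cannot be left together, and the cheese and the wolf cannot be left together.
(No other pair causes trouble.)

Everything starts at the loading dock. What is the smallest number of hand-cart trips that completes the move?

Counting alone: the porter can take at most 2 across per trip to the warehouse floor, so moving all 4 needs at least 2 loaded trips out, with a return between consecutive ones — at least 3 crossings.
The safety rule pushes this higher. Following every safe sequence of crossings, the most of the 4 that can be at the warehouse floor as the hand-cart arrives there on crossing 3 is 3 — never all 4.
So no plan with fewer than 5 crossings exists, and this one achieves 5:
1. Porter goes to the warehouse floor with the cheese and the lamb.
2. Porter goes back to the loading dock with the cheese.
3. Porter goes to the warehouse floor with the cheese and the duck.
4. Porter goes back to the loading dock with the cheese.
5. Porter goes to the warehouse floor with the cheese and the wolf.

5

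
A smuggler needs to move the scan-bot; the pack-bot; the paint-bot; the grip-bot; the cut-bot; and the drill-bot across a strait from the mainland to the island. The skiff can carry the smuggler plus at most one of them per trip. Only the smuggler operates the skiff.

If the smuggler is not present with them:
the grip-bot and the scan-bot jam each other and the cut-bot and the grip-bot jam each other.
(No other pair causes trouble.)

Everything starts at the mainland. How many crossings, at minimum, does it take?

13

Counting alone: the smuggler can take at most 1 across per trip to the island, so moving all 6 needs at least 6 loaded trips out, with a return between consecutive ones — at least 11 crossings.
The safety rule pushes this higher. Following every safe sequence of crossings, the most of the 6 that can be at the island as the skiff arrives there on crossing 11 is 5 — never all 6.
So no plan with fewer than 13 crossings exists, and this one achieves 13:
1. Smuggler goes to the island with the grip-bot.
2. Smuggler goes back to the mainland alone.
3. Smuggler goes to the island with the scan-bot.
4. Smuggler goes back to the mainland with the grip-bot.
5. Smuggler goes to the island with the cut-bot.
6. Smuggler goes back to the mainland alone.
7. Smuggler goes to the island with the pack-bot.
8. Smuggler goes back to the mainland alone.
9. Smuggler goes to the island with the paint-bot.
10. Smuggler goes back to the mainland alone.
11. Smuggler goes to the island with the drill-bot.
12. Smuggler goes back to the mainland alone.
13. Smuggler goes to the island with the grip-bot.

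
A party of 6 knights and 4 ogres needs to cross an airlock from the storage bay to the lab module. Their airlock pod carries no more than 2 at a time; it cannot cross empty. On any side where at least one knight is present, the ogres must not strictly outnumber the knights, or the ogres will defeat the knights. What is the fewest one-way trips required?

Counting alone: each trip to the lab module takes at most 2 across and each return brings at least 1 back, so after t trips out (and t−1 returns) at most 2t − (t−1) of the 10 are across; that first reaches 10 at t = 9, so at least 17 crossings are needed.
The plan below uses exactly 17 crossings, so it is optimal:
1. 2 ogres → the lab module.  (the storage bay: 6K 2O; the lab module: 0K 2O)
2. 1 ogre ← the storage bay.  (the storage bay: 6K 3O; the lab module: 0K 1O)
3. 2 ogres → the lab module.  (the storage bay: 6K 1O; the lab module: 0K 3O)
4. 1 ogre ← the storage bay.  (the storage bay: 6K 2O; the lab module: 0K 2O)
5. 2 knights → the lab module.  (the storage bay: 4K 2O; the lab module: 2K 2O)
6. 1 ogre ← the storage bay.  (the storage bay: 4K 3O; the lab module: 2K 1O)
7. 1 knight and 1 ogre → the lab module.  (the storage bay: 3K 2O; the lab module: 3K 2O)
8. 1 ogre ← the storage bay.  (the storage bay: 3K 3O; the lab module: 3K 1O)
9. 2 ogres → the lab module.  (the storage bay: 3K 1O; the lab module: 3K 3O)
10. 1 ogre ← the storage bay.  (the storage bay: 3K 2O; the lab module: 3K 2O)
11. 1 knight and 1 ogre → the lab module.  (the storage bay: 2K 1O; the lab module: 4K 3O)
12. 1 ogre ← the storage bay.  (the storage bay: 2K 2O; the lab module: 4K 2O)
13. 2 ogres → the lab module.  (the storage bay: 2K 0O; the lab module: 4K 4O)
14. 1 ogre ← the storage bay.  (the storage bay: 2K 1O; the lab module: 4K 3O)
15. 1 knight and 1 ogre → the lab module.  (the storage bay: 1K 0O; the lab module: 5K 4O)
16. 1 ogre ← the storage bay.  (the storage bay: 1K 1O; the lab module: 5K 3O)
17. 1 knight and 1 ogre → the lab module.  (the storage bay: 0K 0O; the lab module: 6K 4O)

17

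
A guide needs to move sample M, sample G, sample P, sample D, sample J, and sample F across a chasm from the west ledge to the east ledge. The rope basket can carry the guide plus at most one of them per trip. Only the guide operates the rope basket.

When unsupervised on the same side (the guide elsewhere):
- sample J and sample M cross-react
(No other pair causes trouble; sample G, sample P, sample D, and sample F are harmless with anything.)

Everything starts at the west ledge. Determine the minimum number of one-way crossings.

11

Counting alone: the guide can take at most 1 across per trip to the east ledge, so moving all 6 needs at least 6 loaded trips out, with a return between consecutive ones — at least 11 crossings.
The plan below uses exactly 11 crossings, so it is optimal:
1. Guide goes to the east ledge with sample M.  [the west ledge: sample D, sample F, sample G, sample J, sample P | the east ledge: sample M]
2. Guide goes back to the west ledge alone.  [the west ledge: sample D, sample F, sample G, sample J, sample P | the east ledge: sample M]
3. Guide goes to the east ledge with sample G.  [the west ledge: sample D, sample F, sample J, sample P | the east ledge: sample G, sample M]
4. Guide goes back to the west ledge alone.  [the west ledge: sample D, sample F, sample J, sample P | the east ledge: sample G, sample M]
5. Guide goes to the east ledge with sample P.  [the west ledge: sample D, sample F, sample J | the east ledge: sample G, sample M, sample P]
6. Guide goes back to the west ledge alone.  [the west ledge: sample D, sample F, sample J | the east ledge: sample G, sample M, sample P]
7. Guide goes to the east ledge with sample D.  [the west ledge: sample F, sample J | the east ledge: sample D, sample G, sample M, sample P]
8. Guide goes back to the west ledge alone.  [the west ledge: sample F, sample J | the east ledge: sample D, sample G, sample M, sample P]
9. Guide goes to the east ledge with sample F.  [the west ledge: sample J | the east ledge: sample D, sample F, sample G, sample M, sample P]
10. Guide goes back to the west ledge alone.  [the west ledge: sample J | the east ledge: sample D, sample F, sample G, sample M, sample P]
11. Guide goes to the east ledge with sample J.  [the west ledge: — | the east ledge: sample D, sample F, sample G, sample J, sample M, sample P]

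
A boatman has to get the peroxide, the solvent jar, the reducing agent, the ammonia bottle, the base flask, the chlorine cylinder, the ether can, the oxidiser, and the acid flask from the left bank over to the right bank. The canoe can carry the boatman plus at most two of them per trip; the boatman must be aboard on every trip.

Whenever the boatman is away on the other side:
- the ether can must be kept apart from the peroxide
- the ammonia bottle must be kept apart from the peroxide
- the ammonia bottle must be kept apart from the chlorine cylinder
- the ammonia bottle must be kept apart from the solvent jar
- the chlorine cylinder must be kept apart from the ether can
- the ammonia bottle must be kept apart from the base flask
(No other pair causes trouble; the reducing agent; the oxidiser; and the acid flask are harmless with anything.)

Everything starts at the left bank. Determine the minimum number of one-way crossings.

11

Counting alone: the boatman can take at most 2 across per trip to the right bank, so moving all 9 needs at least 5 loaded trips out, with a return between consecutive ones — at least 9 crossings.
The safety rule pushes this higher. Following every safe sequence of crossings, the most of the 9 that can be at the right bank as the canoe arrives there on crossing 9 is 8 — never all 9.
So no plan with fewer than 11 crossings exists, and this one achieves 11:
1. Boatman goes to the right bank with the ammonia bottle and the ether can.  [the left bank: the acid flask, the base flask, the chlorine cylinder, the oxidiser, the peroxide, the reducing agent, the solvent jar | the right bank: the ammonia bottle, the ether can]
2. Boatman goes back to the left bank alone.  [the left bank: the acid flask, the base flask, the chlorine cylinder, the oxidiser, the peroxide, the reducing agent, the solvent jar | the right bank: the ammonia bottle, the ether can]
3. Boatman goes to the right bank with the reducing agent.  [the left bank: the acid flask, the base flask, the chlorine cylinder, the oxidiser, the peroxide, the solvent jar | the right bank: the ammonia bottle, the ether can, the reducing agent]
4. Boatman goes back to the left bank alone.  [the left bank: the acid flask, the base flask, the chlorine cylinder, the oxidiser, the peroxide, the solvent jar | the right bank: the ammonia bottle, the ether can, the reducing agent]
5. Boatman goes to the right bank with the peroxide and the solvent jar.  [the left bank: the acid flask, the base flask, the chlorine cylinder, the oxidiser | the right bank: the ammonia bottle, the ether can, the peroxide, the reducing agent, the solvent jar]
6. Boatman goes back to the left bank with the ammonia bottle and the ether can.  [the left bank: the acid flask, the ammonia bottle, the base flask, the chlorine cylinder, the ether can, the oxidiser | the right bank: the peroxide, the reducing agent, the solvent jar]
7. Boatman goes to the right bank with the base flask and the chlorine cylinder.  [the left bank: the acid flask, the ammonia bottle, the ether can, the oxidiser | the right bank: the base flask, the chlorine cylinder, the peroxide, the reducing agent, the solvent jar]
8. Boatman goes back to the left bank alone.  [the left bank: the acid flask, the ammonia bottle, the ether can, the oxidiser | the right bank: the base flask, the chlorine cylinder, the peroxide, the reducing agent, the solvent jar]
9. Boatman goes to the right bank with the acid flask and the oxidiser.  [the left bank: the ammonia bottle, the ether can | the right bank: the acid flask, the base flask, the chlorine cylinder, the oxidiser, the peroxide, the reducing agent, the solvent jar]
10. Boatman goes back to the left bank alone.  [the left bank: the ammonia bottle, the ether can | the right bank: the acid flask, the base flask, the chlorine cylinder, the oxidiser, the peroxide, the reducing agent, the solvent jar]
11. Boatman goes to the right bank with the ammonia bottle and the ether can.  [the left bank: — | the right bank: the acid flask, the ammonia bottle, the base flask, the chlorine cylinder, the ether can, the oxidiser, the peroxide, the reducing agent, the solvent jar]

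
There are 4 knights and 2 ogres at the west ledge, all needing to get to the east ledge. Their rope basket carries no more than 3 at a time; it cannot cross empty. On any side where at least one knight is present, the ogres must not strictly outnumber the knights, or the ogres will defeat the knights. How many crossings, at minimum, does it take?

Counting alone: each trip to the east ledge takes at most 3 across and each return brings at least 1 back, so after t trips out (and t−1 returns) at most 3t − (t−1) of the 6 are across; that first reaches 6 at t = 3, so at least 5 crossings are needed.
The plan below uses exactly 5 crossings, so it is optimal:
1. 2 ogres → the east ledge.  (the west ledge: 4K 0O; the east ledge: 0K 2O)
2. 1 ogre ← the west ledge.  (the west ledge: 4K 1O; the east ledge: 0K 1O)
3. 2 knights and 1 ogre → the east ledge.  (the west ledge: 2K 0O; the east ledge: 2K 2O)
4. 1 ogre ← the west ledge.  (the west ledge: 2K 1O; the east ledge: 2K 1O)
5. 2 knights and 1 ogre → the east ledge.  (the west ledge: 0K 0O; the east ledge: 4K 2O)

5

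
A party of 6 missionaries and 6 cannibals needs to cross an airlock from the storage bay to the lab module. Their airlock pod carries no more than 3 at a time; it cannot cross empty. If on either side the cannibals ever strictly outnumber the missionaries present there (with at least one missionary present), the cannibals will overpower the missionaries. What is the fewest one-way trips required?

impossible

Following every safe sequence of crossings from the start, the most of the 12 that can be at the lab module as the airlock pod arrives there on crossings 1, 3, 5 is 3, 5, 6 respectively; the best ever achieved is 6 of 12.
From crossing 7 on, no configuration arises that was not already reachable earlier: only 17 distinct safe configurations (who is on which side, and where the airlock pod is) can ever be reached, none of them has everyone across, and every continuation just revisits them. They are: 0 missionaries + 0 cannibals across (airlock pod back at the start); 0 missionaries + 1 cannibal across (airlock pod there); 0 missionaries + 1 cannibal across (airlock pod back at the start); 0 missionaries + 2 cannibals across (airlock pod there); 0 missionaries + 2 cannibals across (airlock pod back at the start); 0 missionaries + 3 cannibals across (airlock pod there); 0 missionaries + 3 cannibals across (airlock pod back at the start); 0 missionaries + 4 cannibals across (airlock pod there); 0 missionaries + 4 cannibals across (airlock pod back at the start); 0 missionaries + 5 cannibals across (airlock pod there); 0 missionaries + 5 cannibals across (airlock pod back at the start); 0 missionaries + 6 cannibals across (airlock pod there); 1 missionary + 1 cannibal across (airlock pod there); 1 missionary + 1 cannibal across (airlock pod back at the start); 2 missionaries + 2 cannibals across (airlock pod there); 2 missionaries + 2 cannibals across (airlock pod back at the start); 3 missionaries + 3 cannibals across (airlock pod there). So no valid plan exists.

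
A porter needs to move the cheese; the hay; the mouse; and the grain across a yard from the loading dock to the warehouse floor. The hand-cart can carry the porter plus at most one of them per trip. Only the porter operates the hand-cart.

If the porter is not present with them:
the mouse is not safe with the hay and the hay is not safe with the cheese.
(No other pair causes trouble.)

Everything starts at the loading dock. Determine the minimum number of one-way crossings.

Counting alone: the porter can take at most 1 across per trip to the warehouse floor, so moving all 4 needs at least 4 loaded trips out, with a return between consecutive ones — at least 7 crossings.
The safety rule pushes this higher. Following every safe sequence of crossings, the most of the 4 that can be at the warehouse floor as the hand-cart arrives there on crossing 7 is 3 — never all 4.
So no plan with fewer than 9 crossings exists, and this one achieves 9:
1. Porter goes to the warehouse floor with the hay.  [the loading dock: the cheese, the grain, the mouse | the warehouse floor: the hay]
2. Porter goes back to the loading dock alone.  [the loading dock: the cheese, the grain, the mouse | the warehouse floor: the hay]
3. Porter goes to the warehouse floor with the cheese.  [the loading dock: the grain, the mouse | the warehouse floor: the cheese, the hay]
4. Porter goes back to the loading dock with the hay.  [the loading dock: the grain, the hay, the mouse | the warehouse floor: the cheese]
5. Porter goes to the warehouse floor with the mouse.  [the loading dock: the grain, the hay | the warehouse floor: the cheese, the mouse]
6. Porter goes back to the loading dock alone.  [the loading dock: the grain, the hay | the warehouse floor: the cheese, the mouse]
7. Porter goes to the warehouse floor with the grain.  [the loading dock: the hay | the warehouse floor: the cheese, the grain, the mouse]
8. Porter goes back to the loading dock alone.  [the loading dock: the hay | the warehouse floor: the cheese, the grain, the mouse]
9. Porter goes to the warehouse floor with the hay.  [the loading dock: — | the warehouse floor: the cheese, the grain, the hay, the mouse]

9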